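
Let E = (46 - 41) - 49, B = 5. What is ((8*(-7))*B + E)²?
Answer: 104976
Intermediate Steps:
E = -44 (E = 5 - 49 = -44)
((8*(-7))*B + E)² = ((8*(-7))*5 - 44)² = (-56*5 - 44)² = (-280 - 44)² = (-324)² = 104976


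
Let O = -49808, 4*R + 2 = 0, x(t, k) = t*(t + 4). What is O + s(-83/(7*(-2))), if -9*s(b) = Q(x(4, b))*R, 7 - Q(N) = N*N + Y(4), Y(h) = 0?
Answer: -99729/2 ≈ -49865.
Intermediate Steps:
x(t, k) = t*(4 + t)
R = -1/2 (R = -1/2 + (1/4)*0 = -1/2 + 0 = -1/2 ≈ -0.50000)
Q(N) = 7 - N**2 (Q(N) = 7 - (N*N + 0) = 7 - (N**2 + 0) = 7 - N**2)
s(b) = -113/2 (s(b) = -(7 - (4*(4 + 4))**2)*(-1)/(9*2) = -(7 - (4*8)**2)*(-1)/(9*2) = -(7 - 1*32**2)*(-1)/(9*2) = -(7 - 1*1024)*(-1)/(9*2) = -(7 - 1024)*(-1)/(9*2) = -(-113)*(-1)/2 = -1/9*1017/2 = -113/2)
O + s(-83/(7*(-2))) = -49808 - 113/2 = -99729/2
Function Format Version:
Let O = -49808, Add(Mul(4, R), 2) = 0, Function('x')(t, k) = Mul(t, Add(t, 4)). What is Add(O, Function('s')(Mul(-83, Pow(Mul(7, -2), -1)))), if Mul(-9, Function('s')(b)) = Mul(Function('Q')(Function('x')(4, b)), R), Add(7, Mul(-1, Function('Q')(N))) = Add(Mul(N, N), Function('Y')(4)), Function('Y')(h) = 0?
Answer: Rational(-99729, 2) ≈ -49865.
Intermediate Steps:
Function('x')(t, k) = Mul(t, Add(4, t))
R = Rational(-1, 2) (R = Add(Rational(-1, 2), Mul(Rational(1, 4), 0)) = Add(Rational(-1, 2), 0) = Rational(-1, 2) ≈ -0.50000)
Function('Q')(N) = Add(7, Mul(-1, Pow(N, 2))) (Function('Q')(N) = Add(7, Mul(-1, Add(Mul(N, N), 0))) = Add(7, Mul(-1, Add(Pow(N, 2), 0))) = Add(7, Mul(-1, Pow(N, 2))))
Function('s')(b) = Rational(-113, 2) (Function('s')(b) = Mul(Rational(-1, 9), Mul(Add(7, Mul(-1, Pow(Mul(4, Add(4, 4)), 2))), Rational(-1, 2))) = Mul(Rational(-1, 9), Mul(Add(7, Mul(-1, Pow(Mul(4, 8), 2))), Rational(-1, 2))) = Mul(Rational(-1, 9), Mul(Add(7, Mul(-1, Pow(32, 2))), Rational(-1, 2))) = Mul(Rational(-1, 9), Mul(Add(7, Mul(-1, 1024)), Rational(-1, 2))) = Mul(Rational(-1, 9), Mul(Add(7, -1024), Rational(-1, 2))) = Mul(Rational(-1, 9), Mul(-1017, Rational(-1, 2))) = Mul(Rational(-1, 9), Rational(1017, 2)) = Rational(-113, 2))
Add(O, Function('s')(Mul(-83, Pow(Mul(7, -2), -1)))) = Add(-49808, Rational(-113, 2)) = Rational(-99729, 2)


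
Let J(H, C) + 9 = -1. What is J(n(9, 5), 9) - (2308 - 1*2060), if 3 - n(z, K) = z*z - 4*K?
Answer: -258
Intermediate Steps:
n(z, K) = 3 - z² + 4*K (n(z, K) = 3 - (z*z - 4*K) = 3 - (z² - 4*K) = 3 + (-z² + 4*K) = 3 - z² + 4*K)
J(H, C) = -10 (J(H, C) = -9 - 1 = -10)
J(n(9, 5), 9) - (2308 - 1*2060) = -10 - (2308 - 1*2060) = -10 - (2308 - 2060) = -10 - 1*248 = -10 - 248 = -258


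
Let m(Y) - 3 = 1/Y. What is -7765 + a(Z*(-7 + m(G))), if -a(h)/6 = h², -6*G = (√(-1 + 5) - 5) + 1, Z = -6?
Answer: -7981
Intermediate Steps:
G = ⅓ (G = -((√(-1 + 5) - 5) + 1)/6 = -((√4 - 5) + 1)/6 = -((2 - 5) + 1)/6 = -(-3 + 1)/6 = -⅙*(-2) = ⅓ ≈ 0.33333)
m(Y) = 3 + 1/Y
a(h) = -6*h²
-7765 + a(Z*(-7 + m(G))) = -7765 - 6*36*(-7 + (3 + 1/(⅓)))² = -7765 - 6*36*(-7 + (3 + 3))² = -7765 - 6*36*(-7 + 6)² = -7765 - 6*(-6*(-1))² = -7765 - 6*6² = -7765 - 6*36 = -7765 - 216 = -7981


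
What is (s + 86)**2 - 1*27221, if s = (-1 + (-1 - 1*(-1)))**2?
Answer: -19652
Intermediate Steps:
s = 1 (s = (-1 + (-1 + 1))**2 = (-1 + 0)**2 = (-1)**2 = 1)
(s + 86)**2 - 1*27221 = (1 + 86)**2 - 1*27221 = 87**2 - 27221 = 7569 - 27221 = -19652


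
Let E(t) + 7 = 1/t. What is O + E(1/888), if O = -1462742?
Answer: -1461861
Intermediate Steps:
E(t) = -7 + 1/t
O + E(1/888) = -1462742 + (-7 + 1/(1/888)) = -1462742 + (-7 + 888) = -1462742 + 881 = -1461861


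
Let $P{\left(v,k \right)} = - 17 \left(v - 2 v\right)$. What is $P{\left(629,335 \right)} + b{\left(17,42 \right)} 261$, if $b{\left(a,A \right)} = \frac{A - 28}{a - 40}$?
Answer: $\frac{242285}{23} \approx 10534.0$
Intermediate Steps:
$b{\left(a,A \right)} = \frac{-28 + A}{-40 + a}$
$P{\left(v,k \right)} = 17 v$ ($P{\left(v,k \right)} = - 17 \left(- v\right) = 17 v$)
$P{\left(629,335 \right)} + b{\left(17,42 \right)} 261 = 17 \cdot 629 + \frac{-28 + 42}{-40 + 17} \cdot 261 = 10693 + \frac{1}{-23} \cdot 14 \cdot 261 = 10693 + \left(- \frac{1}{23}\right) 14 \cdot 261 = 10693 - \frac{3654}{23} = \frac{242285}{23}$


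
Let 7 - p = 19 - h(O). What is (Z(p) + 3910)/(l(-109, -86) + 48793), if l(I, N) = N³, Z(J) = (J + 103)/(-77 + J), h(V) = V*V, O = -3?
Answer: -15635/2349052 ≈ -0.0066559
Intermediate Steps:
h(V) = V²
p = -3 (p = 7 - (19 - 1*(-3)²) = 7 - (19 - 1*9) = 7 - (19 - 9) = 7 - 1*10 = 7 - 10 = -3)
Z(J) = (103 + J)/(-77 + J)
(Z(p) + 3910)/(l(-109, -86) + 48793) = ((103 - 3)/(-77 - 3) + 3910)/((-86)³ + 48793) = (100/(-80) + 3910)/(-636056 + 48793) = (-1/80*100 + 3910)/(-587263) = (-5/4 + 3910)*(-1/587263) = (15635/4)*(-1/587263) = -15635/2349052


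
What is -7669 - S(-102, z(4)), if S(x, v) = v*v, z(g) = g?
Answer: -7685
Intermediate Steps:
S(x, v) = v²
-7669 - S(-102, z(4)) = -7669 - 1*4² = -7669 - 1*16 = -7669 - 16 = -7685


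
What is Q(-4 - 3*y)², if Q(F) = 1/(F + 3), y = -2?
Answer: 1/25 ≈ 0.040000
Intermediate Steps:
Q(F) = 1/(3 + F)
Q(-4 - 3*y)² = (1/(3 + (-4 - 3*(-2))))² = (1/(3 + (-4 + 6)))² = (1/(3 + 2))² = (1/5)² = (⅕)² = 1/25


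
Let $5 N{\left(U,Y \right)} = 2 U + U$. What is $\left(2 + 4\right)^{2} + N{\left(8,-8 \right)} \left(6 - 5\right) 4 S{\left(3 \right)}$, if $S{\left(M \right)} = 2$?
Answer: $\frac{372}{5} \approx 74.4$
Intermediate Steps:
$N{\left(U,Y \right)} = \frac{3 U}{5}$ ($N{\left(U,Y \right)} = \frac{2 U + U}{5} = \frac{3 U}{5}$)
$\left(2 + 4\right)^{2} + N{\left(8,-8 \right)} \left(6 - 5\right) 4 S{\left(3 \right)} = \left(2 + 4\right)^{2} + \frac{3}{5} \cdot 8 \left(6 - 5\right) 4 \cdot 2 = 6^{2} + \frac{24 \left(6 - 5\right) 4 \cdot 2}{5} = 36 + \frac{24 \cdot 1 \cdot 4 \cdot 2}{5} = 36 + \frac{24 \cdot 4 \cdot 2}{5} = 36 + \frac{24}{5} \cdot 8 = 36 + \frac{192}{5} = \frac{372}{5}$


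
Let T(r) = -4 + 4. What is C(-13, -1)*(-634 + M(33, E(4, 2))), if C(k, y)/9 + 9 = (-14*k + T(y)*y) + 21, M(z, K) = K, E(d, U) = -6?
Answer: -1117440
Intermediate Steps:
T(r) = 0
C(k, y) = 108 - 126*k (C(k, y) = -81 + 9*((-14*k + 0*y) + 21) = -81 + 9*((-14*k + 0) + 21) = -81 + 9*(-14*k + 21) = -81 + 9*(21 - 14*k) = -81 + (189 - 126*k) = 108 - 126*k)
C(-13, -1)*(-634 + M(33, E(4, 2))) = (108 - 126*(-13))*(-634 - 6) = (108 + 1638)*(-640) = 1746*(-640) = -1117440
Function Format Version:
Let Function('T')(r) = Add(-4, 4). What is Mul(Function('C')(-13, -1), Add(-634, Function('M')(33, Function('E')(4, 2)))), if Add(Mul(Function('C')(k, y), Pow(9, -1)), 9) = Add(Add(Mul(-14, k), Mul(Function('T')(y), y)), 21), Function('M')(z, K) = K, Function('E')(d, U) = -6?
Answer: -1117440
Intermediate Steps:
Function('T')(r) = 0
Function('C')(k, y) = Add(108, Mul(-126, k)) (Function('C')(k, y) = Add(-81, Mul(9, Add(Add(Mul(-14, k), Mul(0, y)), 21))) = Add(-81, Mul(9, Add(Add(Mul(-14, k), 0), 21))) = Add(-81, Mul(9, Add(Mul(-14, k), 21))) = Add(-81, Mul(9, Add(21, Mul(-14, k)))) = Add(-81, Add(189, Mul(-126, k))) = Add(108, Mul(-126, k)))
Mul(Function('C')(-13, -1), Add(-634, Function('M')(33, Function('E')(4, 2)))) = Mul(Add(108, Mul(-126, -13)), Add(-634, -6)) = Mul(Add(108, 1638), -640) = Mul(1746, -640) = -1117440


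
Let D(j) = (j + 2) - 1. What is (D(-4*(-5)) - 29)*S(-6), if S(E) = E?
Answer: 48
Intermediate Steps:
D(j) = 1 + j (D(j) = (2 + j) - 1 = 1 + j)
(D(-4*(-5)) - 29)*S(-6) = ((1 - 4*(-5)) - 29)*(-6) = ((1 + 20) - 29)*(-6) = (21 - 29)*(-6) = -8*(-6) = 48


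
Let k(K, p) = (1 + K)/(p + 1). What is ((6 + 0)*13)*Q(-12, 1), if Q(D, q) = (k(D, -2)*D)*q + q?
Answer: -10218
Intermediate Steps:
k(K, p) = (1 + K)/(1 + p)
Q(D, q) = q + D*q*(-1 - D) (Q(D, q) = (((1 + D)/(1 - 2))*D)*q + q = (((1 + D)/(-1))*D)*q + q = ((-(1 + D))*D)*q + q = ((-1 - D)*D)*q + q = (D*(-1 - D))*q + q = D*q*(-1 - D) + q = q + D*q*(-1 - D))
((6 + 0)*13)*Q(-12, 1) = ((6 + 0)*13)*(1*(1 - 1*(-12) - 1*(-12)**2)) = (6*13)*(1*(1 + 12 - 1*144)) = 78*(1*(1 + 12 - 144)) = 78*(1*(-131)) = 78*(-131) = -10218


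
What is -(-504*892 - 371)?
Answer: 449939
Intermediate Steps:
-(-504*892 - 371) = -(-449568 - 371) = -1*(-449939) = 449939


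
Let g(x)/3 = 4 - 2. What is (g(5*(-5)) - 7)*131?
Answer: -131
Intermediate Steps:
g(x) = 6 (g(x) = 3*(4 - 2) = 3*2 = 6)
(g(5*(-5)) - 7)*131 = (6 - 7)*131 = -1*131 = -131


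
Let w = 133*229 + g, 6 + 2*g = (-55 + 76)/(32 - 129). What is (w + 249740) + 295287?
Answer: 111643293/194 ≈ 5.7548e+5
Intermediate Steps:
g = -603/194 (g = -3 + ((-55 + 76)/(32 - 129))/2 = -3 + (21/(-97))/2 = -3 + (21*(-1/97))/2 = -3 + (1/2)*(-21/97) = -3 - 21/194 = -603/194 ≈ -3.1082)
w = 5908055/194 (w = 133*229 - 603/194 = 30457 - 603/194 = 5908055/194 ≈ 30454.)
(w + 249740) + 295287 = (5908055/194 + 249740) + 295287 = 54357615/194 + 295287 = 111643293/194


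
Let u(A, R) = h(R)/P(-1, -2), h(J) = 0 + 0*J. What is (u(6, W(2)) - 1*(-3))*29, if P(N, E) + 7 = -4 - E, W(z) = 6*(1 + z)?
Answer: 87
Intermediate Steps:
W(z) = 6 + 6*z
h(J) = 0 (h(J) = 0 + 0 = 0)
P(N, E) = -11 - E (P(N, E) = -7 + (-4 - E) = -11 - E)
u(A, R) = 0 (u(A, R) = 0/(-11 - 1*(-2)) = 0/(-11 + 2) = 0/(-9) = 0*(-⅑) = 0)
(u(6, W(2)) - 1*(-3))*29 = (0 - 1*(-3))*29 = (0 + 3)*29 = 3*29 = 87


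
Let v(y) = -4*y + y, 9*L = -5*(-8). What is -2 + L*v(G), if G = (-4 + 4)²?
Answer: -2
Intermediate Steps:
G = 0 (G = 0² = 0)
L = 40/9 (L = (-5*(-8))/9 = (⅑)*40 = 40/9 ≈ 4.4444)
v(y) = -3*y
-2 + L*v(G) = -2 + 40*(-3*0)/9 = -2 + (40/9)*0 = -2 + 0 = -2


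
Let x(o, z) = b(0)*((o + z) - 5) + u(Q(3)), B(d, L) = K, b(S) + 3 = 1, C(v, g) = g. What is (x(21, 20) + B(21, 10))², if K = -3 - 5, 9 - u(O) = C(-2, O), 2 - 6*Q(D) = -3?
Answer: 185761/36 ≈ 5160.0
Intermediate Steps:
Q(D) = ⅚ (Q(D) = ⅓ - ⅙*(-3) = ⅓ + ½ = ⅚)
b(S) = -2 (b(S) = -3 + 1 = -2)
u(O) = 9 - O
K = -8
B(d, L) = -8
x(o, z) = 109/6 - 2*o - 2*z (x(o, z) = -2*((o + z) - 5) + (9 - 1*⅚) = -2*(-5 + o + z) + (9 - ⅚) = (10 - 2*o - 2*z) + 49/6 = 109/6 - 2*o - 2*z)
(x(21, 20) + B(21, 10))² = ((109/6 - 2*21 - 2*20) - 8)² = ((109/6 - 42 - 40) - 8)² = (-383/6 - 8)² = (-431/6)² = 185761/36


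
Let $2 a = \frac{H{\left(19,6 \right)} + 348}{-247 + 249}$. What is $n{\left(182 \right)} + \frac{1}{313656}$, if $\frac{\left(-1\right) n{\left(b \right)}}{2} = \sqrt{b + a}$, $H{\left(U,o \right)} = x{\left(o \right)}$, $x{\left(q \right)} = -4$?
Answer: $\frac{1}{313656} - 4 \sqrt{67} \approx -32.741$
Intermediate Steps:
$H{\left(U,o \right)} = -4$
$a = 86$ ($a = \frac{\left(-4 + 348\right) \frac{1}{-247 + 249}}{2} = \frac{344 \cdot \frac{1}{2}}{2} = \frac{1}{2} \cdot 172 = 86$)
$n{\left(b \right)} = - 2 \sqrt{86 + b}$ ($n{\left(b \right)} = - 2 \sqrt{b + 86} = - 2 \sqrt{86 + b}$)
$n{\left(182 \right)} + \frac{1}{313656} = - 2 \sqrt{86 + 182} + \frac{1}{313656} = - 2 \sqrt{268} + \frac{1}{313656} = - 2 \cdot 2 \sqrt{67} + \frac{1}{313656} = - 4 \sqrt{67} + \frac{1}{313656} = \frac{1}{313656} - 4 \sqrt{67}$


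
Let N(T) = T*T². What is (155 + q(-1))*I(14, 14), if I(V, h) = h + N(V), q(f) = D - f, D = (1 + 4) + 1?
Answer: 446796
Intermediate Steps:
N(T) = T³
D = 6 (D = 5 + 1 = 6)
q(f) = 6 - f
I(V, h) = h + V³
(155 + q(-1))*I(14, 14) = (155 + (6 - 1*(-1)))*(14 + 14³) = (155 + (6 + 1))*(14 + 2744) = (155 + 7)*2758 = 162*2758 = 446796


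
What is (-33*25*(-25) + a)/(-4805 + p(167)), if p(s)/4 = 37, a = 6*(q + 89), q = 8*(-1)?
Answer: -21111/4657 ≈ -4.5332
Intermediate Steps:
q = -8
a = 486 (a = 6*(-8 + 89) = 6*81 = 486)
p(s) = 148 (p(s) = 4*37 = 148)
(-33*25*(-25) + a)/(-4805 + p(167)) = (-33*25*(-25) + 486)/(-4805 + 148) = (-825*(-25) + 486)/(-4657) = (20625 + 486)*(-1/4657) = 21111*(-1/4657) = -21111/4657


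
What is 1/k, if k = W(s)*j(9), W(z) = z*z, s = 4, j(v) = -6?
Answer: -1/96 ≈ -0.010417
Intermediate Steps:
W(z) = z²
k = -96 (k = 4²*(-6) = 16*(-6) = -96)
1/k = 1/(-96) = -1/96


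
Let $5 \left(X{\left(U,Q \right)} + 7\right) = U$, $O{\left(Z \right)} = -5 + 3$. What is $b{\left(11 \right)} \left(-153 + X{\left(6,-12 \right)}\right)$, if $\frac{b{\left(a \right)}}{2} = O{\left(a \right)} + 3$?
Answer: $- \frac{1588}{5} \approx -317.6$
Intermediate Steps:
$O{\left(Z \right)} = -2$
$X{\left(U,Q \right)} = -7 + \frac{U}{5}$
$b{\left(a \right)} = 2$ ($b{\left(a \right)} = 2 \left(-2 + 3\right) = 2 \cdot 1 = 2$)
$b{\left(11 \right)} \left(-153 + X{\left(6,-12 \right)}\right) = 2 \left(-153 + \left(-7 + \frac{1}{5} \cdot 6\right)\right) = 2 \left(-153 + \left(-7 + \frac{6}{5}\right)\right) = 2 \left(-153 - \frac{29}{5}\right) = 2 \left(- \frac{794}{5}\right) = - \frac{1588}{5}$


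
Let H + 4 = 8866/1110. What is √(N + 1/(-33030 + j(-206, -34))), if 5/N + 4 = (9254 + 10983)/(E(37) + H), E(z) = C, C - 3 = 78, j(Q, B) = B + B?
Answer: √16857808665751020422/28115129198 ≈ 0.14604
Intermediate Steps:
j(Q, B) = 2*B
C = 81 (C = 3 + 78 = 81)
H = 2213/555 (H = -4 + 8866/1110 = -4 + 8866*(1/1110) = -4 + 4433/555 = 2213/555 ≈ 3.9874)
E(z) = 81
N = 235840/11042863 (N = 5/(-4 + (9254 + 10983)/(81 + 2213/555)) = 5/(-4 + 20237/(47168/555)) = 5/(-4 + 20237*(555/47168)) = 5/(-4 + 11231535/47168) = 5/(11042863/47168) = 5*(47168/11042863) = 235840/11042863 ≈ 0.021357)
√(N + 1/(-33030 + j(-206, -34))) = √(235840/11042863 + 1/(-33030 + 2*(-34))) = √(235840/11042863 + 1/(-33030 - 68)) = √(235840/11042863 + 1/(-33098)) = √(235840/11042863 - 1/33098) = √(599599189/28115129198) = √16857808665751020422/28115129198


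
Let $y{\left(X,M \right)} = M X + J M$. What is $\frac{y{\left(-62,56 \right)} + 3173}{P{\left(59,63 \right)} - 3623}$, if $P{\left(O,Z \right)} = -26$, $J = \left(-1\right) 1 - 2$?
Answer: $\frac{467}{3649} \approx 0.12798$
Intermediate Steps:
$J = -3$ ($J = -1 - 2 = -3$)
$y{\left(X,M \right)} = - 3 M + M X$ ($y{\left(X,M \right)} = M X - 3 M = - 3 M + M X$)
$\frac{y{\left(-62,56 \right)} + 3173}{P{\left(59,63 \right)} - 3623} = \frac{56 \left(-3 - 62\right) + 3173}{-26 - 3623} = \frac{56 \left(-65\right) + 3173}{-3649} = \left(-3640 + 3173\right) \left(- \frac{1}{3649}\right) = \left(-467\right) \left(- \frac{1}{3649}\right) = \frac{467}{3649}$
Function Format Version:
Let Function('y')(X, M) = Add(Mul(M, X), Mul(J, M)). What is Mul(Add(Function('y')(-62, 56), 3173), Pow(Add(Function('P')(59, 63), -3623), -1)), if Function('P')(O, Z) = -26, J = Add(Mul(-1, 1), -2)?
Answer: Rational(467, 3649) ≈ 0.12798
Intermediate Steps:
J = -3 (J = Add(-1, -2) = -3)
Function('y')(X, M) = Add(Mul(-3, M), Mul(M, X)) (Function('y')(X, M) = Add(Mul(M, X), Mul(-3, M)) = Add(Mul(-3, M), Mul(M, X)))
Mul(Add(Function('y')(-62, 56), 3173), Pow(Add(Function('P')(59, 63), -3623), -1)) = Mul(Add(Mul(56, Add(-3, -62)), 3173), Pow(Add(-26, -3623), -1)) = Mul(Add(Mul(56, -65), 3173), Pow(-3649, -1)) = Mul(Add(-3640, 3173), Rational(-1, 3649)) = Mul(-467, Rational(-1, 3649)) = Rational(467, 3649)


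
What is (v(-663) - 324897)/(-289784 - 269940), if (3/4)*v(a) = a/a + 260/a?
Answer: 49709117/85637772 ≈ 0.58046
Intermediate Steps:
v(a) = 4/3 + 1040/(3*a) (v(a) = 4*(a/a + 260/a)/3 = 4*(1 + 260/a)/3 = 4/3 + 1040/(3*a))
(v(-663) - 324897)/(-289784 - 269940) = ((4/3)*(260 - 663)/(-663) - 324897)/(-289784 - 269940) = ((4/3)*(-1/663)*(-403) - 324897)/(-559724) = (124/153 - 324897)*(-1/559724) = -49709117/153*(-1/559724) = 49709117/85637772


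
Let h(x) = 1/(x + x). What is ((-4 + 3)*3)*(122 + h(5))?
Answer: -3663/10 ≈ -366.30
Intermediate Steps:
h(x) = 1/(2*x)
((-4 + 3)*3)*(122 + h(5)) = ((-4 + 3)*3)*(122 + (1/2)/5) = (-1*3)*(122 + (1/2)*(1/5)) = -3*(122 + 1/10) = -3*1221/10 = -3663/10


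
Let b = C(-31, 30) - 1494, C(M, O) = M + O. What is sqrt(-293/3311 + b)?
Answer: I*sqrt(16390238018)/3311 ≈ 38.666*I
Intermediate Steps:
b = -1495 (b = (-31 + 30) - 1494 = -1 - 1494 = -1495)
sqrt(-293/3311 + b) = sqrt(-293/3311 - 1495) = sqrt(-4950238/3311) = I*sqrt(16390238018)/3311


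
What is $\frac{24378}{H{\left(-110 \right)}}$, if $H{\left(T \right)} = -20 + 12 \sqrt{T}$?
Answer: $- \frac{12189}{406} - \frac{36567 i \sqrt{110}}{2030} \approx -30.022 - 188.93 i$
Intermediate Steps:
$\frac{24378}{H{\left(-110 \right)}} = \frac{24378}{-20 + 12 \sqrt{-110}} = \frac{24378}{-20 + 12 i \sqrt{110}}$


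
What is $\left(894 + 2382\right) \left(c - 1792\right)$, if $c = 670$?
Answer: $-3675672$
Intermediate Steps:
$\left(894 + 2382\right) \left(c - 1792\right) = \left(894 + 2382\right) \left(670 - 1792\right) = 3276 \left(-1122\right) = -3675672$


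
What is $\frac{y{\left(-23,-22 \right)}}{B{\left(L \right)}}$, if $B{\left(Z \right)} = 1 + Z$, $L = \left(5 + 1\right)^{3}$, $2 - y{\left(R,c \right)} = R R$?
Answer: $- \frac{17}{7} \approx -2.4286$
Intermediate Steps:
$y{\left(R,c \right)} = 2 - R^{2}$ ($y{\left(R,c \right)} = 2 - R R = 2 - R^{2}$)
$L = 216$ ($L = 6^{3} = 216$)
$\frac{y{\left(-23,-22 \right)}}{B{\left(L \right)}} = \frac{2 - \left(-23\right)^{2}}{1 + 216} = \frac{2 - 529}{217} = \left(2 - 529\right) \frac{1}{217} = \left(-527\right) \frac{1}{217} = - \frac{17}{7}$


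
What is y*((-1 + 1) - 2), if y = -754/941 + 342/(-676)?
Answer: 415763/159029 ≈ 2.6144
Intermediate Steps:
y = -415763/318058 (y = -754*1/941 + 342*(-1/676) = -754/941 - 171/338 = -415763/318058 ≈ -1.3072)
y*((-1 + 1) - 2) = -415763*((-1 + 1) - 2)/318058 = -415763*(0 - 2)/318058 = -415763/318058*(-2) = 415763/159029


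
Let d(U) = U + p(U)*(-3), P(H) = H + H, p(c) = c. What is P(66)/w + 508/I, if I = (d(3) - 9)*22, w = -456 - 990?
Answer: -64844/39765 ≈ -1.6307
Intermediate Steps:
w = -1446
P(H) = 2*H
d(U) = -2*U (d(U) = U + U*(-3) = U - 3*U = -2*U)
I = -330 (I = (-2*3 - 9)*22 = (-6 - 9)*22 = -15*22 = -330)
P(66)/w + 508/I = (2*66)/(-1446) + 508/(-330) = 132*(-1/1446) + 508*(-1/330) = -22/241 - 254/165 = -64844/39765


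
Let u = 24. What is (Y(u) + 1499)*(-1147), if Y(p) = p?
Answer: -1746881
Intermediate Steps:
(Y(u) + 1499)*(-1147) = (24 + 1499)*(-1147) = 1523*(-1147) = -1746881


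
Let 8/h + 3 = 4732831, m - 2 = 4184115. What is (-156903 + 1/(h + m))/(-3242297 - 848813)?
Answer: 388387999260880678/10126881115457332655 ≈ 0.038352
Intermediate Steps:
m = 4184117 (m = 2 + 4184115 = 4184117)
h = 2/1183207 (h = 8/(-3 + 4732831) = 8/4732828 = 8*(1/4732828) = 2/1183207 ≈ 1.6903e-6)
(-156903 + 1/(h + m))/(-3242297 - 848813) = (-156903 + 1/(2/1183207 + 4184117))/(-3242297 - 848813) = (-156903 + 1/(4950676523221/1183207))/(-4091110) = (-156903 + 1183207/4950676523221)*(-1/4091110) = -776775998521761356/4950676523221*(-1/4091110) = 388387999260880678/10126881115457332655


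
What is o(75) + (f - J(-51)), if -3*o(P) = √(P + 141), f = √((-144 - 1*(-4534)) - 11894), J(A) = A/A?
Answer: -1 - 2*√6 + 4*I*√469 ≈ -5.899 + 86.626*I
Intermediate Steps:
J(A) = 1
f = 4*I*√469 (f = √((-144 + 4534) - 11894) = √(4390 - 11894) = √(-7504) = 4*I*√469 ≈ 86.626*I)
o(P) = -√(141 + P)/3 (o(P) = -√(P + 141)/3 = -√(141 + P)/3)
o(75) + (f - J(-51)) = -√(141 + 75)/3 + (4*I*√469 - 1*1) = -2*√6 + (4*I*√469 - 1) = -2*√6 + (-1 + 4*I*√469) = -1 - 2*√6 + 4*I*√469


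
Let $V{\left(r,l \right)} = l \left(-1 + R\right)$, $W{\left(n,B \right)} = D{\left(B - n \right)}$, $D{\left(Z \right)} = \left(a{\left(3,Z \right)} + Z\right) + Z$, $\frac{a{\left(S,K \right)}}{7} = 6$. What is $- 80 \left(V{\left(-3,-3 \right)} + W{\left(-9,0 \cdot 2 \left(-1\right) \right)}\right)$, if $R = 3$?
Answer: $-4320$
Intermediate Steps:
$a{\left(S,K \right)} = 42$ ($a{\left(S,K \right)} = 7 \cdot 6 = 42$)
$D{\left(Z \right)} = 42 + 2 Z$ ($D{\left(Z \right)} = \left(42 + Z\right) + Z = 42 + 2 Z$)
$W{\left(n,B \right)} = 42 - 2 n + 2 B$ ($W{\left(n,B \right)} = 42 + 2 \left(B - n\right) = 42 + \left(- 2 n + 2 B\right) = 42 - 2 n + 2 B$)
$V{\left(r,l \right)} = 2 l$ ($V{\left(r,l \right)} = l \left(-1 + 3\right) = l 2 = 2 l$)
$- 80 \left(V{\left(-3,-3 \right)} + W{\left(-9,0 \cdot 2 \left(-1\right) \right)}\right) = - 80 \left(2 \left(-3\right) + \left(42 - -18 + 2 \cdot 0 \cdot 2 \left(-1\right)\right)\right) = - 80 \left(-6 + \left(42 + 18 + 2 \cdot 0 \left(-1\right)\right)\right) = - 80 \left(-6 + \left(42 + 18 + 2 \cdot 0\right)\right) = - 80 \left(-6 + \left(42 + 18 + 0\right)\right) = - 80 \left(-6 + 60\right) = \left(-80\right) 54 = -4320$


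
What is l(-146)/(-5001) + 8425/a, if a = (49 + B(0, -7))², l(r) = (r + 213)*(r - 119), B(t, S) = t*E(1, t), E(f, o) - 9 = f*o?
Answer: 84763180/12007401 ≈ 7.0592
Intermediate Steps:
E(f, o) = 9 + f*o
B(t, S) = t*(9 + t) (B(t, S) = t*(9 + 1*t) = t*(9 + t))
l(r) = (-119 + r)*(213 + r) (l(r) = (213 + r)*(-119 + r) = (-119 + r)*(213 + r))
a = 2401 (a = (49 + 0*(9 + 0))² = (49 + 0*9)² = (49 + 0)² = 49² = 2401)
l(-146)/(-5001) + 8425/a = (-25347 + (-146)² + 94*(-146))/(-5001) + 8425/2401 = (-25347 + 21316 - 13724)*(-1/5001) + 8425*(1/2401) = -17755*(-1/5001) + 8425/2401 = 17755/5001 + 8425/2401 = 84763180/12007401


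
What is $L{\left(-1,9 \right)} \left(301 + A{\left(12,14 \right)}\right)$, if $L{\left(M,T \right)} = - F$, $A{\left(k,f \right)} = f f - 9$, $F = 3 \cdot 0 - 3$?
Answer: $1464$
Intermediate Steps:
$F = -3$ ($F = 0 - 3 = -3$)
$A{\left(k,f \right)} = -9 + f^{2}$ ($A{\left(k,f \right)} = f^{2} - 9 = -9 + f^{2}$)
$L{\left(M,T \right)} = 3$ ($L{\left(M,T \right)} = \left(-1\right) \left(-3\right) = 3$)
$L{\left(-1,9 \right)} \left(301 + A{\left(12,14 \right)}\right) = 3 \left(301 - \left(9 - 14^{2}\right)\right) = 3 \left(301 + \left(-9 + 196\right)\right) = 3 \left(301 + 187\right) = 3 \cdot 488 = 1464$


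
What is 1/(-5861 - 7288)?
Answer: -1/13149 ≈ -7.6051e-5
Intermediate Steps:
1/(-5861 - 7288) = 1/(-13149) = -1/13149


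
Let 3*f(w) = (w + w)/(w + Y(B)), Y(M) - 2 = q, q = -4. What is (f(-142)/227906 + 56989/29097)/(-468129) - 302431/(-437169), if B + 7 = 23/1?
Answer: 3755373947717911871699/5428487828180106953928 ≈ 0.69179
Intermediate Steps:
B = 16 (B = -7 + 23/1 = -7 + 23*1 = -7 + 23 = 16)
Y(M) = -2 (Y(M) = 2 - 4 = -2)
f(w) = 2*w/(3*(-2 + w)) (f(w) = ((w + w)/(w - 2))/3 = ((2*w)/(-2 + w))/3 = (2*w/(-2 + w))/3 = 2*w/(3*(-2 + w)))
(f(-142)/227906 + 56989/29097)/(-468129) - 302431/(-437169) = (((⅔)*(-142)/(-2 - 142))/227906 + 56989/29097)/(-468129) - 302431/(-437169) = (((⅔)*(-142)/(-144))*(1/227906) + 56989*(1/29097))*(-1/468129) - 302431*(-1/437169) = (((⅔)*(-142)*(-1/144))*(1/227906) + 56989/29097)*(-1/468129) + 302431/437169 = ((71/108)*(1/227906) + 56989/29097)*(-1/468129) + 302431/437169 = (71/24613848 + 56989/29097)*(-1/468129) + 302431/437169 = (155857849951/79576570584)*(-1/468129) + 302431/437169 = -155857849951/37252100410917336 + 302431/437169 = 3755373947717911871699/5428487828180106953928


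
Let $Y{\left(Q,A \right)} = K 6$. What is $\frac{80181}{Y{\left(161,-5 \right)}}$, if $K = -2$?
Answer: $- \frac{26727}{4} \approx -6681.8$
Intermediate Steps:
$Y{\left(Q,A \right)} = -12$ ($Y{\left(Q,A \right)} = \left(-2\right) 6 = -12$)
$\frac{80181}{Y{\left(161,-5 \right)}} = \frac{80181}{-12} = 80181 \left(- \frac{1}{12}\right) = - \frac{26727}{4}$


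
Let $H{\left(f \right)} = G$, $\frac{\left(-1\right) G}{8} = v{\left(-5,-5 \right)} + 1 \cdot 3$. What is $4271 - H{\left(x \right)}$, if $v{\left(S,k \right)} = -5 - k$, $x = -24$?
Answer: $4295$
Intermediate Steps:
$G = -24$ ($G = - 8 \left(\left(-5 - -5\right) + 1 \cdot 3\right) = - 8 \left(\left(-5 + 5\right) + 3\right) = - 8 \left(0 + 3\right) = \left(-8\right) 3 = -24$)
$H{\left(f \right)} = -24$
$4271 - H{\left(x \right)} = 4271 - -24 = 4271 + 24 = 4295$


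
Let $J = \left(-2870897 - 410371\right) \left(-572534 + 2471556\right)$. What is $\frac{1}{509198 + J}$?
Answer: $- \frac{1}{6231199610698} \approx -1.6048 \cdot 10^{-13}$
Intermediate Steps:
$J = -6231200119896$ ($J = \left(-3281268\right) 1899022 = -6231200119896$)
$\frac{1}{509198 + J} = \frac{1}{509198 - 6231200119896} = \frac{1}{-6231199610698} = - \frac{1}{6231199610698}$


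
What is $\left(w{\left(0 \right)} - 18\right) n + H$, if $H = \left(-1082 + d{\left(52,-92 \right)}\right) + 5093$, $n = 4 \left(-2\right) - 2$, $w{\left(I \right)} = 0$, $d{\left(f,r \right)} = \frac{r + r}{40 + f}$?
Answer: $4189$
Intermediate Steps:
$d{\left(f,r \right)} = \frac{2 r}{40 + f}$
$n = -10$ ($n = -8 - 2 = -10$)
$H = 4009$ ($H = \left(-1082 + 2 \left(-92\right) \frac{1}{40 + 52}\right) + 5093 = \left(-1082 + 2 \left(-92\right) \frac{1}{92}\right) + 5093 = \left(-1082 - 2\right) + 5093 = -1084 + 5093 = 4009$)
$\left(w{\left(0 \right)} - 18\right) n + H = \left(0 - 18\right) \left(-10\right) + 4009 = \left(-18\right) \left(-10\right) + 4009 = 180 + 4009 = 4189$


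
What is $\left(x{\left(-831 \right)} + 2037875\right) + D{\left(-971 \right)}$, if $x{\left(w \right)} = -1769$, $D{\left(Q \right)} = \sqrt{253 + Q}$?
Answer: $2036106 + i \sqrt{718} \approx 2.0361 \cdot 10^{6} + 26.796 i$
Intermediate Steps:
$\left(x{\left(-831 \right)} + 2037875\right) + D{\left(-971 \right)} = \left(-1769 + 2037875\right) + \sqrt{253 - 971} = 2036106 + \sqrt{-718} = 2036106 + i \sqrt{718}$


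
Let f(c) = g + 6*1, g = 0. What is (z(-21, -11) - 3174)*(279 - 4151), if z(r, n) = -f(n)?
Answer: 12312960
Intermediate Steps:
f(c) = 6 (f(c) = 0 + 6*1 = 0 + 6 = 6)
z(r, n) = -6 (z(r, n) = -1*6 = -6)
(z(-21, -11) - 3174)*(279 - 4151) = (-6 - 3174)*(279 - 4151) = -3180*(-3872) = 12312960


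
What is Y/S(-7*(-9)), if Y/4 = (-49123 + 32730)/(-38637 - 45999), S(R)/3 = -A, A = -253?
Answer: 16393/16059681 ≈ 0.0010208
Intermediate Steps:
S(R) = 759 (S(R) = 3*(-1*(-253)) = 3*253 = 759)
Y = 16393/21159 (Y = 4*((-49123 + 32730)/(-38637 - 45999)) = 4*(-16393/(-84636)) = 4*(-16393*(-1/84636)) = 4*(16393/84636) = 16393/21159 ≈ 0.77475)
Y/S(-7*(-9)) = (16393/21159)/759 = (16393/21159)*(1/759) = 16393/16059681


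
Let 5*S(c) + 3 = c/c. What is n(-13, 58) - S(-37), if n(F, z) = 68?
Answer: 342/5 ≈ 68.400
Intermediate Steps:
S(c) = -⅖ (S(c) = -⅗ + (c/c)/5 = -⅗ + (⅕)*1 = -⅗ + ⅕ = -⅖)
n(-13, 58) - S(-37) = 68 - 1*(-⅖) = 68 + ⅖ = 342/5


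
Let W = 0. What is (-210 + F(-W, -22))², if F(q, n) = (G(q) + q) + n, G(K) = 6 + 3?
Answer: 49729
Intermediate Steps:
G(K) = 9
F(q, n) = 9 + n + q (F(q, n) = (9 + q) + n = 9 + n + q)
(-210 + F(-W, -22))² = (-210 + (9 - 22 - 1*0))² = (-210 + (9 - 22 + 0))² = (-210 - 13)² = (-223)² = 49729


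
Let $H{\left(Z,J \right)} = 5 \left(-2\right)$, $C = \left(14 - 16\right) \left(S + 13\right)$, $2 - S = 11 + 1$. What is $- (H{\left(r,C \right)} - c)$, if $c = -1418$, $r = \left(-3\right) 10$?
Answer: $-1408$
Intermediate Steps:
$r = -30$
$S = -10$ ($S = 2 - \left(11 + 1\right) = 2 - 12 = -10$)
$C = -6$ ($C = \left(14 - 16\right) \left(-10 + 13\right) = \left(-2\right) 3 = -6$)
$H{\left(Z,J \right)} = -10$
$- (H{\left(r,C \right)} - c) = - (-10 - -1418) = - (-10 + 1418) = \left(-1\right) 1408 = -1408$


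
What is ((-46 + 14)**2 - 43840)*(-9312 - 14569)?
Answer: 1022488896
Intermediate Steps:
((-46 + 14)**2 - 43840)*(-9312 - 14569) = ((-32)**2 - 43840)*(-23881) = (1024 - 43840)*(-23881) = -42816*(-23881) = 1022488896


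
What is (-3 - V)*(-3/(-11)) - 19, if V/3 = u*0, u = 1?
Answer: -218/11 ≈ -19.818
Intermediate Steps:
V = 0 (V = 3*(1*0) = 3*0 = 0)
(-3 - V)*(-3/(-11)) - 19 = (-3 - 1*0)*(-3/(-11)) - 19 = (-3 + 0)*(-3*(-1/11)) - 19 = -3*3/11 - 19 = -9/11 - 19 = -218/11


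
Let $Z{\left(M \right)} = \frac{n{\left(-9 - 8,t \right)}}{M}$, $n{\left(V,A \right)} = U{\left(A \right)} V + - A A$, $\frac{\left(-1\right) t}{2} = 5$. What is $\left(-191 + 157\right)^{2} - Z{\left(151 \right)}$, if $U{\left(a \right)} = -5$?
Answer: $\frac{174571}{151} \approx 1156.1$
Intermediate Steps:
$t = -10$ ($t = \left(-2\right) 5 = -10$)
$n{\left(V,A \right)} = - A^{2} - 5 V$ ($n{\left(V,A \right)} = - 5 V + - A A = - 5 V - A^{2} = - A^{2} - 5 V$)
$Z{\left(M \right)} = - \frac{15}{M}$ ($Z{\left(M \right)} = \frac{- \left(-10\right)^{2} - 5 \left(-9 - 8\right)}{M} = \frac{\left(-1\right) 100 - 5 \left(-9 - 8\right)}{M} = \frac{-100 - -85}{M} = \frac{-100 + 85}{M} = - \frac{15}{M}$)
$\left(-191 + 157\right)^{2} - Z{\left(151 \right)} = \left(-191 + 157\right)^{2} - - \frac{15}{151} = \left(-34\right)^{2} - \left(-15\right) \frac{1}{151} = 1156 - - \frac{15}{151} = 1156 + \frac{15}{151} = \frac{174571}{151}$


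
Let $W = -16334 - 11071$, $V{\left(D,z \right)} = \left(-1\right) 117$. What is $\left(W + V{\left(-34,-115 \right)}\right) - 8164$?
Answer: $-35686$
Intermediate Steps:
$V{\left(D,z \right)} = -117$
$W = -27405$
$\left(W + V{\left(-34,-115 \right)}\right) - 8164 = \left(-27405 - 117\right) - 8164 = -27522 - 8164 = -35686$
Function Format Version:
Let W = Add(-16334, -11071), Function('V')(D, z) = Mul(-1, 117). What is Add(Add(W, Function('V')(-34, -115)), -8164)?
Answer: -35686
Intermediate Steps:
Function('V')(D, z) = -117
W = -27405
Add(Add(W, Function('V')(-34, -115)), -8164) = Add(Add(-27405, -117), -8164) = Add(-27522, -8164) = -35686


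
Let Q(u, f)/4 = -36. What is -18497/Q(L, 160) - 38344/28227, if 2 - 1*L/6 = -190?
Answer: 172197761/1354896 ≈ 127.09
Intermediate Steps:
L = 1152 (L = 12 - 6*(-190) = 12 + 1140 = 1152)
Q(u, f) = -144 (Q(u, f) = 4*(-36) = -144)
-18497/Q(L, 160) - 38344/28227 = -18497/(-144) - 38344/28227 = -18497*(-1/144) - 38344*1/28227 = 18497/144 - 38344/28227 = 172197761/1354896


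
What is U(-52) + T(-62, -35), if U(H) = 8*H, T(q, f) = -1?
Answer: -417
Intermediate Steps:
U(-52) + T(-62, -35) = 8*(-52) - 1 = -416 - 1 = -417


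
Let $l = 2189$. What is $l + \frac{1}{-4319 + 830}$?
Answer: $\frac{7637420}{3489} \approx 2189.0$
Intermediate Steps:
$l + \frac{1}{-4319 + 830} = 2189 + \frac{1}{-4319 + 830} = 2189 + \frac{1}{-3489} = 2189 - \frac{1}{3489} = \frac{7637420}{3489}$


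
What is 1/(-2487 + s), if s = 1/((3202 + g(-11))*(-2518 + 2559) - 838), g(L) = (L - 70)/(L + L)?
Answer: -2873089/7145372321 ≈ -0.00040209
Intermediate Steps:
g(L) = (-70 + L)/(2*L) (g(L) = (-70 + L)/((2*L)) = (-70 + L)*(1/(2*L)) = (-70 + L)/(2*L))
s = 22/2873089 (s = 1/((3202 + (1/2)*(-70 - 11)/(-11))*(-2518 + 2559) - 838) = 1/((3202 + (1/2)*(-1/11)*(-81))*41 - 838) = 1/((3202 + 81/22)*41 - 838) = 1/((70525/22)*41 - 838) = 1/(2891525/22 - 838) = 1/(2873089/22) = 22/2873089 ≈ 7.6573e-6)
1/(-2487 + s) = 1/(-2487 + 22/2873089) = 1/(-7145372321/2873089) = -2873089/7145372321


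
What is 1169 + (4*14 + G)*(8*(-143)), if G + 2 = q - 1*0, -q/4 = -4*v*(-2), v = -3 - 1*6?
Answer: -390079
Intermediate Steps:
v = -9 (v = -3 - 6 = -9)
q = 288 (q = -4*(-4*(-9))*(-2) = -144*(-2) = -4*(-72) = 288)
G = 286 (G = -2 + (288 - 1*0) = -2 + (288 + 0) = -2 + 288 = 286)
1169 + (4*14 + G)*(8*(-143)) = 1169 + (4*14 + 286)*(8*(-143)) = 1169 + (56 + 286)*(-1144) = 1169 + 342*(-1144) = 1169 - 391248 = -390079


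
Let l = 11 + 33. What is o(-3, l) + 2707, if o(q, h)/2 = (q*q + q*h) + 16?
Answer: 2493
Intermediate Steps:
l = 44
o(q, h) = 32 + 2*q² + 2*h*q (o(q, h) = 2*((q*q + q*h) + 16) = 2*((q² + h*q) + 16) = 2*(16 + q² + h*q) = 32 + 2*q² + 2*h*q)
o(-3, l) + 2707 = (32 + 2*(-3)² + 2*44*(-3)) + 2707 = (32 + 2*9 - 264) + 2707 = (32 + 18 - 264) + 2707 = -214 + 2707 = 2493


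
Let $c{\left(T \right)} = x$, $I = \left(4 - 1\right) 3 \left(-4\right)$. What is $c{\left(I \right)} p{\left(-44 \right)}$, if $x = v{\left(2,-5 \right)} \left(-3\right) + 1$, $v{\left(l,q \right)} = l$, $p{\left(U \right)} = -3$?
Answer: $15$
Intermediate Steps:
$I = -36$ ($I = 3 \left(-12\right) = -36$)
$x = -5$ ($x = 2 \left(-3\right) + 1 = -6 + 1 = -5$)
$c{\left(T \right)} = -5$
$c{\left(I \right)} p{\left(-44 \right)} = \left(-5\right) \left(-3\right) = 15$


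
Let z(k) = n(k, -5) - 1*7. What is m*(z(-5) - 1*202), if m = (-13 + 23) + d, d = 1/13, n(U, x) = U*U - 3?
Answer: -24497/13 ≈ -1884.4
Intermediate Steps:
n(U, x) = -3 + U² (n(U, x) = U² - 3 = -3 + U²)
d = 1/13 ≈ 0.076923
m = 131/13 (m = (-13 + 23) + 1/13 = 10 + 1/13 = 131/13 ≈ 10.077)
z(k) = -10 + k² (z(k) = (-3 + k²) - 1*7 = (-3 + k²) - 7 = -10 + k²)
m*(z(-5) - 1*202) = 131*((-10 + (-5)²) - 1*202)/13 = 131*((-10 + 25) - 202)/13 = 131*(15 - 202)/13 = (131/13)*(-187) = -24497/13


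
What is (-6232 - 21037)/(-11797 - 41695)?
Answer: 27269/53492 ≈ 0.50978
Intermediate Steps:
(-6232 - 21037)/(-11797 - 41695) = -27269/(-53492) = -27269*(-1/53492) = 27269/53492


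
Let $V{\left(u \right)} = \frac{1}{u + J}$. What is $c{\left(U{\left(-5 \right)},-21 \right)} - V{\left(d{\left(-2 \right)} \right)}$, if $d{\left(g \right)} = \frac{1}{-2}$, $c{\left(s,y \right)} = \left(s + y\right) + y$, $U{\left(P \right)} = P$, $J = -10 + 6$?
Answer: $- \frac{421}{9} \approx -46.778$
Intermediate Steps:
$J = -4$
$c{\left(s,y \right)} = s + 2 y$
$d{\left(g \right)} = - \frac{1}{2}$
$V{\left(u \right)} = \frac{1}{-4 + u}$ ($V{\left(u \right)} = \frac{1}{u - 4} = \frac{1}{-4 + u}$)
$c{\left(U{\left(-5 \right)},-21 \right)} - V{\left(d{\left(-2 \right)} \right)} = \left(-5 + 2 \left(-21\right)\right) - \frac{1}{-4 - \frac{1}{2}} = \left(-5 - 42\right) - \frac{1}{- \frac{9}{2}} = -47 - - \frac{2}{9} = -47 + \frac{2}{9} = - \frac{421}{9}$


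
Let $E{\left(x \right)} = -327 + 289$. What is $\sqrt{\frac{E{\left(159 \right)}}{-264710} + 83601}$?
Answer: $\frac{\sqrt{1464509448050770}}{132355} \approx 289.14$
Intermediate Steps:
$E{\left(x \right)} = -38$
$\sqrt{\frac{E{\left(159 \right)}}{-264710} + 83601} = \sqrt{- \frac{38}{-264710} + 83601} = \sqrt{\left(-38\right) \left(- \frac{1}{264710}\right) + 83601} = \sqrt{\frac{19}{132355} + 83601} = \sqrt{\frac{11065010374}{132355}} = \frac{\sqrt{1464509448050770}}{132355}$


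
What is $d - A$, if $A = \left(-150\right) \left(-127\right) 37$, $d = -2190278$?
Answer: $-2895128$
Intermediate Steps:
$A = 704850$ ($A = 19050 \cdot 37 = 704850$)
$d - A = -2190278 - 704850 = -2895128$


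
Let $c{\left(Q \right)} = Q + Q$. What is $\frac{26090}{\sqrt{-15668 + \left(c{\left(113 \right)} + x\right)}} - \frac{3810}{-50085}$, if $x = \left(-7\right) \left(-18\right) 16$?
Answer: $\frac{254}{3339} - \frac{13045 i \sqrt{274}}{959} \approx 0.076071 - 225.17 i$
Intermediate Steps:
$x = 2016$ ($x = 126 \cdot 16 = 2016$)
$c{\left(Q \right)} = 2 Q$
$\frac{26090}{\sqrt{-15668 + \left(c{\left(113 \right)} + x\right)}} - \frac{3810}{-50085} = \frac{26090}{\sqrt{-15668 + \left(2 \cdot 113 + 2016\right)}} - \frac{3810}{-50085} = \frac{26090}{\sqrt{-15668 + \left(226 + 2016\right)}} - - \frac{254}{3339} = \frac{26090}{\sqrt{-15668 + 2242}} + \frac{254}{3339} = \frac{26090}{\sqrt{-13426}} + \frac{254}{3339} = \frac{26090}{7 i \sqrt{274}} + \frac{254}{3339} = 26090 \left(- \frac{i \sqrt{274}}{1918}\right) + \frac{254}{3339} = - \frac{13045 i \sqrt{274}}{959} + \frac{254}{3339} = \frac{254}{3339} - \frac{13045 i \sqrt{274}}{959}$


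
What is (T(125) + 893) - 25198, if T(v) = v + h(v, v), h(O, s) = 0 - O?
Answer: -24305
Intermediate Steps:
h(O, s) = -O
T(v) = 0 (T(v) = v - v = 0)
(T(125) + 893) - 25198 = (0 + 893) - 25198 = 893 - 25198 = -24305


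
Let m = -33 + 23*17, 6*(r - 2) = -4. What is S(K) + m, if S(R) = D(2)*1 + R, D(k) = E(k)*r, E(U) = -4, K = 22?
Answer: 1124/3 ≈ 374.67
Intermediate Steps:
r = 4/3 (r = 2 + (1/6)*(-4) = 2 - 2/3 = 4/3 ≈ 1.3333)
m = 358 (m = -33 + 391 = 358)
D(k) = -16/3 (D(k) = -4*4/3 = -16/3)
S(R) = -16/3 + R (S(R) = -16/3*1 + R = -16/3 + R)
S(K) + m = (-16/3 + 22) + 358 = 50/3 + 358 = 1124/3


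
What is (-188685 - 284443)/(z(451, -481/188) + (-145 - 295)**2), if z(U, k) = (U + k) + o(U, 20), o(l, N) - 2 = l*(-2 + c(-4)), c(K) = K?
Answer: -88948064/35972755 ≈ -2.4727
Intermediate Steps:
o(l, N) = 2 - 6*l (o(l, N) = 2 + l*(-2 - 4) = 2 + l*(-6) = 2 - 6*l)
z(U, k) = 2 + k - 5*U (z(U, k) = (U + k) + (2 - 6*U) = 2 + k - 5*U)
(-188685 - 284443)/(z(451, -481/188) + (-145 - 295)**2) = (-188685 - 284443)/((2 - 481/188 - 5*451) + (-145 - 295)**2) = -473128/((2 - 481*1/188 - 2255) + (-440)**2) = -473128/((2 - 481/188 - 2255) + 193600) = -473128/(-424045/188 + 193600) = -473128/35972755/188 = -473128*188/35972755 = -88948064/35972755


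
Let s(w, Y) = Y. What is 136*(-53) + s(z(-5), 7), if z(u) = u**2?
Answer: -7201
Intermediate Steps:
136*(-53) + s(z(-5), 7) = 136*(-53) + 7 = -7208 + 7 = -7201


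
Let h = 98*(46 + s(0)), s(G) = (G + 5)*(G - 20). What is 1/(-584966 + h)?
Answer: -1/590258 ≈ -1.6942e-6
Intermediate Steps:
s(G) = (-20 + G)*(5 + G) (s(G) = (5 + G)*(-20 + G) = (-20 + G)*(5 + G))
h = -5292 (h = 98*(46 + (-100 + 0**2 - 15*0)) = 98*(46 + (-100 + 0 + 0)) = 98*(46 - 100) = 98*(-54) = -5292)
1/(-584966 + h) = 1/(-584966 - 5292) = 1/(-590258) = -1/590258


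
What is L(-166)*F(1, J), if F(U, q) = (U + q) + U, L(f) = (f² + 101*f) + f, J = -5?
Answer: -31872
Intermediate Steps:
L(f) = f² + 102*f
F(U, q) = q + 2*U
L(-166)*F(1, J) = (-166*(102 - 166))*(-5 + 2*1) = (-166*(-64))*(-5 + 2) = 10624*(-3) = -31872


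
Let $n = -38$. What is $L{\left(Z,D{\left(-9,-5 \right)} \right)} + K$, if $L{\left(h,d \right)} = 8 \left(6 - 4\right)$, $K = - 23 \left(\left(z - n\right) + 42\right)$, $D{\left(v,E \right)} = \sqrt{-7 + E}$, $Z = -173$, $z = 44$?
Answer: $-2836$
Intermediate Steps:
$K = -2852$ ($K = - 23 \left(\left(44 - -38\right) + 42\right) = - 23 \left(\left(44 + 38\right) + 42\right) = - 23 \left(82 + 42\right) = \left(-23\right) 124 = -2852$)
$L{\left(h,d \right)} = 16$ ($L{\left(h,d \right)} = 8 \cdot 2 = 16$)
$L{\left(Z,D{\left(-9,-5 \right)} \right)} + K = 16 - 2852 = -2836$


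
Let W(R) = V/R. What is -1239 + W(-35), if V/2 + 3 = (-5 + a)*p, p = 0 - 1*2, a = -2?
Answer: -43387/35 ≈ -1239.6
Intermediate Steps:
p = -2 (p = 0 - 2 = -2)
V = 22 (V = -6 + 2*((-5 - 2)*(-2)) = -6 + 2*(-7*(-2)) = -6 + 2*14 = -6 + 28 = 22)
W(R) = 22/R
-1239 + W(-35) = -1239 + 22/(-35) = -1239 + 22*(-1/35) = -1239 - 22/35 = -43387/35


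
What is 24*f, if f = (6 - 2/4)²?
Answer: 726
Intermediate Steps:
f = 121/4 (f = (6 - 2*¼)² = (6 - ½)² = (11/2)² = 121/4 ≈ 30.250)
24*f = 24*(121/4) = 726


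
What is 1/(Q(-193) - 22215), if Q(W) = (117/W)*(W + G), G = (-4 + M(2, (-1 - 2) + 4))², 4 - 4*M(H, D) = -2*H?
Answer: -193/4265382 ≈ -4.5248e-5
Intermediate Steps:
M(H, D) = 1 + H/2 (M(H, D) = 1 - (-1)*H/2 = 1 + H/2)
G = 4 (G = (-4 + (1 + (½)*2))² = (-4 + (1 + 1))² = (-4 + 2)² = (-2)² = 4)
Q(W) = 117*(4 + W)/W (Q(W) = (117/W)*(W + 4) = (117/W)*(4 + W) = 117*(4 + W)/W)
1/(Q(-193) - 22215) = 1/((117 + 468/(-193)) - 22215) = 1/((117 + 468*(-1/193)) - 22215) = 1/((117 - 468/193) - 22215) = 1/(22113/193 - 22215) = 1/(-4265382/193) = -193/4265382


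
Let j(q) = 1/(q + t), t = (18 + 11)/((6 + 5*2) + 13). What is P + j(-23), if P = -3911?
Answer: -86043/22 ≈ -3911.0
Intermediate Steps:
t = 1 (t = 29/((6 + 10) + 13) = 29/(16 + 13) = 29/29 = 29*(1/29) = 1)
j(q) = 1/(1 + q) (j(q) = 1/(q + 1) = 1/(1 + q))
P + j(-23) = -3911 + 1/(1 - 23) = -3911 + 1/(-22) = -3911 - 1/22 = -86043/22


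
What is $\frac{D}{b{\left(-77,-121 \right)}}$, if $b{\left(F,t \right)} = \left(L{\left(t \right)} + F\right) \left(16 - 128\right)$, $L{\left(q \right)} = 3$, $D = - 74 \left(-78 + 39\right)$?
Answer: $\frac{39}{112} \approx 0.34821$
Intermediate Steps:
$D = 2886$ ($D = \left(-74\right) \left(-39\right) = 2886$)
$b{\left(F,t \right)} = -336 - 112 F$ ($b{\left(F,t \right)} = \left(3 + F\right) \left(16 - 128\right) = \left(3 + F\right) \left(-112\right) = -336 - 112 F$)
$\frac{D}{b{\left(-77,-121 \right)}} = \frac{2886}{-336 - -8624} = \frac{2886}{-336 + 8624} = \frac{2886}{8288} = 2886 \cdot \frac{1}{8288} = \frac{39}{112}$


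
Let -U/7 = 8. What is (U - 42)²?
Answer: 9604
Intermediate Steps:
U = -56 (U = -7*8 = -56)
(U - 42)² = (-56 - 42)² = (-98)² = 9604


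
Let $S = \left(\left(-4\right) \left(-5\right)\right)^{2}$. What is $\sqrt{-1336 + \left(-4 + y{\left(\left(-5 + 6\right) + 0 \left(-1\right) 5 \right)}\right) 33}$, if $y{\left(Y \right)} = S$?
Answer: $2 \sqrt{2933} \approx 108.31$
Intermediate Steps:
$S = 400$ ($S = 20^{2} = 400$)
$y{\left(Y \right)} = 400$
$\sqrt{-1336 + \left(-4 + y{\left(\left(-5 + 6\right) + 0 \left(-1\right) 5 \right)}\right) 33} = \sqrt{-1336 + \left(-4 + 400\right) 33} = \sqrt{-1336 + 396 \cdot 33} = \sqrt{-1336 + 13068} = \sqrt{11732} = 2 \sqrt{2933}$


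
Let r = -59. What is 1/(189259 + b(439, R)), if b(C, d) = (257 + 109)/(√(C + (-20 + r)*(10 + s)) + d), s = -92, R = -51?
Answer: 408430255/77300867918314 - 183*√6917/77300867918314 ≈ 5.2834e-6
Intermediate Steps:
b(C, d) = 366/(d + √(6478 + C)) (b(C, d) = (257 + 109)/(√(C + (-20 - 59)*(10 - 92)) + d) = 366/(√(C - 79*(-82)) + d) = 366/(√(C + 6478) + d) = 366/(√(6478 + C) + d) = 366/(d + √(6478 + C)))
1/(189259 + b(439, R)) = 1/(189259 + 366/(-51 + √(6478 + 439))) = 1/(189259 + 366/(-51 + √6917))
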